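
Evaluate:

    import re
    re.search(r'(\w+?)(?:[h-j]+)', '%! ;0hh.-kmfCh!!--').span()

(4, 7)

This matches one or more of a word character (lazy) (captured); then one or more of a character in [h-j] (non-capturing group).
`search` walks the string left to right and returns the first match it finds.
The match spans [4:7] → '0hh'.
Captured: group 1 = '0'.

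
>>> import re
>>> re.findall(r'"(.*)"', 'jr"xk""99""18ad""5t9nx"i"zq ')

['xk""99""18ad""5t9nx"i']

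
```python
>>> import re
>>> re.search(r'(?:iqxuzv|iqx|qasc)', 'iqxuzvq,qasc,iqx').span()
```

(0, 6)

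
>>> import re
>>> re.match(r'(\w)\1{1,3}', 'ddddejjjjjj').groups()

('d',)

After group 1 captures some text, `\1` only succeeds where that same text appears again.
`re.match` only tries the pattern at the start of the string.
The match spans [0:4] → 'dddd'.
Captured: group 1 = 'd'.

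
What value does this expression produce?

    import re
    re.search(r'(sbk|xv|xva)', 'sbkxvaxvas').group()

`re.search` tries every starting position until one works.
The match spans [0:3] → 'sbk'.
Captured: group 1 = 'sbk'.

'sbk'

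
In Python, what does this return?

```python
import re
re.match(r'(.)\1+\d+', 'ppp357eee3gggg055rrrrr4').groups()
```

('p',)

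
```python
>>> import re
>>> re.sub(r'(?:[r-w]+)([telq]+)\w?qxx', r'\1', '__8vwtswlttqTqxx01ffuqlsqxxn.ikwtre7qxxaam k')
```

'__8lttq01ffqln.ikeaam k'

`\1` in the replacement pulls in group 1's text for each match.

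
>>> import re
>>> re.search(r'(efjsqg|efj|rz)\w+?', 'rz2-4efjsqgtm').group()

`search` walks the string left to right and returns the first match it finds.
The match spans [0:3] → 'rz2'.
Captured: group 1 = 'rz'.

'rz2'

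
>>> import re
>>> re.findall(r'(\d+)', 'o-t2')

['2']

`findall` collects group 1 from the one match (1 total).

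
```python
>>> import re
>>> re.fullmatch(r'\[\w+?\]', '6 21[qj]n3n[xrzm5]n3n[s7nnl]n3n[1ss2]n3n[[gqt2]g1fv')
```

None

For `fullmatch`, every character of the input must be accounted for by the pattern.
Here the string isn't matched end-to-end, so the call returns None.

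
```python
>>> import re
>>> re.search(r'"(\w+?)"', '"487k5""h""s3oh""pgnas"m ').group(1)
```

'487k5'

Unlike `match`, `search` isn't anchored — it looks for the pattern anywhere in the string.
The match spans [0:7] → '"487k5"'.
Captured: group 1 = '487k5'.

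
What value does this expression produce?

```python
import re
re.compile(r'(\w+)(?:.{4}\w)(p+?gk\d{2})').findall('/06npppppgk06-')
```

Pattern: one or more of a word character (captured); then exactly 4 of any character, then a word character (non-capturing group); then one or more of the literal 'p' (lazy), then the literal 'gk', then exactly 2 of a digit (captured).
Walking the string: at [1:13] match '06npppppgk06', groups = ('06', 'pgk06').
2 groups means the one result is a tuple of 2 captured strings — 1 here.

[('06', 'pgk06')]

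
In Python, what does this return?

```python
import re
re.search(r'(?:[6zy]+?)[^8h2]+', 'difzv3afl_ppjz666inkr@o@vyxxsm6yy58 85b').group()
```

'zv3afl_ppjz666inkr@o@vyxxsm6yy5'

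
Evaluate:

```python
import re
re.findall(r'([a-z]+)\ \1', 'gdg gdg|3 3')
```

['gdg']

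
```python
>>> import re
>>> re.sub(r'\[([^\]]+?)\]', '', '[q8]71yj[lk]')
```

'71yj'

Matches: at [0:4] → '[q8]'; at [8:12] → '[lk]'.
Each match is replaced by ''.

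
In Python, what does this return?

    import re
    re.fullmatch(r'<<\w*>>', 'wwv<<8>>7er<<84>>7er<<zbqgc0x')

None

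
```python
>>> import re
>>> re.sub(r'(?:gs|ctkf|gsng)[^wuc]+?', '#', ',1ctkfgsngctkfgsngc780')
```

Matches: at [2:7] → 'ctkfg'; at [10:15] → 'ctkfg'.
`sub` substitutes '#' at each match site.

',1#sng#sngc780'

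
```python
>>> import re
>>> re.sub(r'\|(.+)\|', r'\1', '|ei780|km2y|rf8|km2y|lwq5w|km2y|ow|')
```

Matches: at [0:35] → '|ei780|km2y|rf8|km2y|lwq5w|km2y|ow|'.
The replacement refers to a captured group, so each match is rewritten using its own captured text.

'ei780|km2y|rf8|km2y|lwq5w|km2y|ow'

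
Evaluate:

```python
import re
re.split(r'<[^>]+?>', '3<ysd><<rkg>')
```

['3', '', '']

Each match becomes a cut point; 3 segments remain.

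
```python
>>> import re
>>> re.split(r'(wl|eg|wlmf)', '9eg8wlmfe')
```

Alternation tries branches left to right and keeps the first one that lets the overall match succeed at that position.
Matches to split on: at [1:3] → 'eg'; at [4:6] → 'wl'.
The group in the pattern means `split` returns the separators' captures alongside the pieces.

['9', 'eg', '8', 'wl', 'mfe']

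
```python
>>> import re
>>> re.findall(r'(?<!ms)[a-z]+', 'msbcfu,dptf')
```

['msbcfu', 'dptf']

`(?!…)`/`(?<!…)` only lets a position through if the neighbouring text does NOT match; no characters are consumed.
Walking the string: at [0:6] → 'msbcfu'; at [7:11] → 'dptf'.
With no groups in the pattern, `findall` gives back each whole match — 2 here.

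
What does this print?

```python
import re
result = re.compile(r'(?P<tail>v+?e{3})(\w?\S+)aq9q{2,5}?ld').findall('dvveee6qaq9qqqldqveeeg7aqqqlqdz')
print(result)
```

[('vveee', '6q')]

With 2 capturing groups, `findall` returns a 2-tuple per match.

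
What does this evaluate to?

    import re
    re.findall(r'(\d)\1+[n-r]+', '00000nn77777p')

['0', '7']

A backreference is literal: `\1` must see the identical characters the first group matched.
Scanning left to right: at [0:7] match '00000nn', group 1 = '0'; at [7:13] match '77777p', group 1 = '7'.
With a single group, `findall` returns only what that group captured — 2 items.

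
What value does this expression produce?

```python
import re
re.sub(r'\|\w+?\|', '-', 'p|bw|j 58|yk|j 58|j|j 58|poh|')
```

'p-j 58-j 58-j 58-'

Matches: at [1:5] → '|bw|'; at [9:13] → '|yk|'; at [17:20] → '|j|'; at [24:29] → '|poh|'.
`sub` substitutes '-' at each match site.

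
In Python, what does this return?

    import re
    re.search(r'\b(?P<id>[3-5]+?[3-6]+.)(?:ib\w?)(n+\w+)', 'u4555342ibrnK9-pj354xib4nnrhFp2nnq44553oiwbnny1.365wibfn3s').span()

(48, 58)

The match spans [48:58] → '365wibfn3s'.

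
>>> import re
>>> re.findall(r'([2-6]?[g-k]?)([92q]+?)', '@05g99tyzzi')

Pattern: optionally a character in [2-6], then optionally a character in [g-k] (captured); then one or more of one of [92q] (lazy) (captured).
Because the quantifier is non-greedy, it stops expanding at the earliest point where the rest of the pattern can succeed.
Walking the string: at [2:5] match '5g9', groups = ('5g', '9'); at [5:6] match '9', groups = ('', '9').
Multiple groups make `findall` return tuples — one 2-tuple for each match.

[('5g', '9'), ('', '9')]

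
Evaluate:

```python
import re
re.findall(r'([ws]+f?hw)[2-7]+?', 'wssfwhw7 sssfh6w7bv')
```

This matches one or more of one of [ws], then optionally the literal 'f', then the literal 'hw' (captured); then one or more of a character in [2-7] (lazy).
Scanning left to right: at [4:8] match 'whw7', group 1 = 'whw'.
One capturing group, so `findall` returns just the captured substring from the one match — 1 in all.

['whw']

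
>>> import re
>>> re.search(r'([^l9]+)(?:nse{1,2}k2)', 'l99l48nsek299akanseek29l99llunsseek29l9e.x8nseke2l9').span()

(4, 11)

The match spans [4:11] → '48nsek2'.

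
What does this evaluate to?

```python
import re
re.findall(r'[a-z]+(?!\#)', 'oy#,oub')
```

['o', 'oub']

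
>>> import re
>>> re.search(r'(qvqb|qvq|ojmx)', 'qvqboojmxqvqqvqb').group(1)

The regex engine tests alternatives in the order written; an earlier branch that matches wins even if a later one would match more.
Unlike `match`, `search` isn't anchored — it looks for the pattern anywhere in the string.
The match spans [0:4] → 'qvqb'.
Captured: group 1 = 'qvqb'.

'qvqb'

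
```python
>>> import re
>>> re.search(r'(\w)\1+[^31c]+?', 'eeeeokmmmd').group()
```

'eeeeo'

The backreference `\1` re-matches whatever the first group consumed, character for character.
The match spans [0:5] → 'eeeeo'.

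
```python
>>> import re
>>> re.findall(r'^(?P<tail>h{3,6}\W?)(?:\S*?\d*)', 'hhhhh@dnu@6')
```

['hhhhh@']

The pattern matches anchored at the start of the string; then 3 to 6 of the literal 'h', then optionally a non-word character (captured as 'tail'); then zero or more of a non-whitespace character (lazy), then zero or more of a digit (non-capturing group).
`findall` collects group 1 from the one match (1 total).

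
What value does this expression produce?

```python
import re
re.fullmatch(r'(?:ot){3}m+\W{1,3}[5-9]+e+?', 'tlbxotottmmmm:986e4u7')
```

For `fullmatch`, every character of the input must be accounted for by the pattern.
Here the string isn't matched end-to-end, so the call returns None.

None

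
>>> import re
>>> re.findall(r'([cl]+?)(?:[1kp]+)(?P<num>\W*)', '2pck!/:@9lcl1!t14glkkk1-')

This matches one or more of one of [cl] (lazy) (captured); then one or more of one of [1kp] (non-capturing group); then zero or more of a non-word character (captured as 'num').
With 2 capturing groups, `findall` returns a 2-tuple per match.

[('c', '!/:@'), ('lcl', '!'), ('l', '-')]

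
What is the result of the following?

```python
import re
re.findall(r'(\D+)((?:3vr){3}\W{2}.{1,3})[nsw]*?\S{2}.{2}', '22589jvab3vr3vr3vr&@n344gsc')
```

[('jvab', '3vr3vr3vr&@n34')]

This matches one or more of a non-digit (captured); then the literal '3vr' repeated 3 times, then exactly 2 of a non-word character, then 1 to 3 of any character (captured); then zero or more of one of [nsw] (lazy), then exactly 2 of a non-whitespace character, then exactly 2 of any character.
Matches: at [5:27] match 'jvab3vr3vr3vr&@n344gsc', groups = ('jvab', '3vr3vr3vr&@n34').
2 groups means the one result is a tuple of 2 captured strings — 1 here.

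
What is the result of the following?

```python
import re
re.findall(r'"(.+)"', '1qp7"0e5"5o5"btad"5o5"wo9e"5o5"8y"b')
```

['0e5"5o5"btad"5o5"wo9e"5o5"8y']

Matches: at [4:34] match '"0e5"5o5"btad"5o5"wo9e"5o5"8y"', group 1 = '0e5"5o5"btad"5o5"wo9e"5o5"8y'.
One capturing group, so `findall` returns just the captured substring from the one match — 1 in all.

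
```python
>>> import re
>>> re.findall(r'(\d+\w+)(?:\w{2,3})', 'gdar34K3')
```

['34']

The pattern matches one or more of a digit, then one or more of a word character (captured); then 2 to 3 of a word character (non-capturing group).
Matches: at [4:8] match '34K3', group 1 = '34'.
Because there's exactly one group, `findall` drops the full match and keeps group 1 from the one hit.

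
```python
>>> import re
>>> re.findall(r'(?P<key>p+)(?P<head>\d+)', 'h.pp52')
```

[('pp', '52')]

Pattern: one or more of a literal 'p' (captured as 'key'); then one or more of a digit (captured as 'head').
Scanning left to right: at [2:6] match 'pp52', groups = ('pp', '52').
`findall` packs the 2 group values into a tuple for every match.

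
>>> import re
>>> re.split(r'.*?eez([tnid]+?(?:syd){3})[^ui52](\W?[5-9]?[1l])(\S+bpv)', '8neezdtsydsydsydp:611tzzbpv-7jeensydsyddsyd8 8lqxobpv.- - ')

This matches zero or more of any character (lazy), then the literal 'eez'; then one or more of one of [tnid] (lazy), then the literal 'syd' repeated 3 times (captured); then any character except [ui52]; then optionally a non-word character, then optionally a character in [5-9], then one of [1l] (captured); then one or more of a non-whitespace character, then the literal 'bpv' (captured).
Matches to split on: at [0:27] → '8neezdtsydsydsydp:611tzzbpv'.
`re.split` interleaves the captured-group text with the surrounding fragments.

['', 'dtsydsydsyd', ':61', '1tzzbpv', '-7jeensydsyddsyd8 8lqxobpv.- - ']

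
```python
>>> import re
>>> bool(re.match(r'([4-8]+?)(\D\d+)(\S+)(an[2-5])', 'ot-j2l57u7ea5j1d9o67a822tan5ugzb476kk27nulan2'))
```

False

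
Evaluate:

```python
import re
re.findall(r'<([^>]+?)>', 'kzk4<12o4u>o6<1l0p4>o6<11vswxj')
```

['12o4u', '1l0p4']

One capturing group, so `findall` returns just the captured substring from each match — 2 in all.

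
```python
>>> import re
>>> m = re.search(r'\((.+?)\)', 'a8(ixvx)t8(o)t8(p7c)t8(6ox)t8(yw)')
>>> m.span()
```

(2, 8)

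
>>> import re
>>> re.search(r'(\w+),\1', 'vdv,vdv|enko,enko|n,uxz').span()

(0, 7)

`\1` is not a pattern — it's the concrete string captured by group 1, re-applied verbatim.
The match spans [0:7] → 'vdv,vdv'.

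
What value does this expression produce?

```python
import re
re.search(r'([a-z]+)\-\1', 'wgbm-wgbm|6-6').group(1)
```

The backreference `\1` re-matches whatever the first group consumed, character for character.
Unlike `match`, `search` isn't anchored — it looks for the pattern anywhere in the string.
The match spans [0:9] → 'wgbm-wgbm'.
Captured: group 1 = 'wgbm'.

'wgbm'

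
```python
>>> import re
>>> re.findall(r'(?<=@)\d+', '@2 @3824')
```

['2', '3824']

The positive lookaround only admits positions where the adjacent text matches; those characters stay outside the span.
Scanning left to right: at [1:2] → '2'; at [4:8] → '3824'.
No capturing groups, so `findall` returns the 2 full match strings.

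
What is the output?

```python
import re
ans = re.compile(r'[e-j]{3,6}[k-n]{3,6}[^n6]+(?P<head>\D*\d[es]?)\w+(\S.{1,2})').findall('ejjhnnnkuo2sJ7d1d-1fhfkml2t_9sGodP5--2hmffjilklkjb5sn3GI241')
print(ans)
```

[('n3', '41')]

The pattern matches 3 to 6 of a character in [e-j], then 3 to 6 of a character in [k-n], then one or more of any character except [n6]; then zero or more of a non-digit, then a digit, then optionally one of [es] (captured as 'head'); then one or more of a word character; then a non-whitespace character, then 1 to 2 of any character (captured).
2 groups means the one result is a tuple of 2 captured strings — 1 here.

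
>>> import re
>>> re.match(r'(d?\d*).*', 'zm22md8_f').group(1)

The match spans [0:9] → 'zm22md8_f'.
Captured: group 1 = ''.

''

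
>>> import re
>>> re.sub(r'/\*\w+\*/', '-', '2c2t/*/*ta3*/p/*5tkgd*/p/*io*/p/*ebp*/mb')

'2c2t/*-p-p-p-mb'

Matches: at [6:13] → '/*ta3*/'; at [14:23] → '/*5tkgd*/'; at [24:30] → '/*io*/'; at [31:38] → '/*ebp*/'.
Each match is replaced by '-'.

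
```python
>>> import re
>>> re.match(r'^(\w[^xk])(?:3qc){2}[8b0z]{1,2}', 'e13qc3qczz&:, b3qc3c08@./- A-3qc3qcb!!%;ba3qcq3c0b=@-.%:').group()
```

'e13qc3qczz'

The pattern matches anchored at the start of the string; then a word character, then any character except [xk] (captured); then the literal '3qc' repeated 2 times, then 1 to 2 of one of [8b0z].
`re.match` only tries the pattern at the start of the string.
The match spans [0:10] → 'e13qc3qczz'.
Captured: group 1 = 'e1'.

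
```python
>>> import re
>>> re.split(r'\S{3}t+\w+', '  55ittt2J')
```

Each match becomes a cut point; 2 segments remain.

['  ', '']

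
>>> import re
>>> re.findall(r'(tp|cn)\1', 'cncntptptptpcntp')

After group 1 captures some text, `\1` only succeeds where that same text appears again.
With a single group, `findall` returns only what that group captured — 3 items.

['cn', 'tp', 'tp']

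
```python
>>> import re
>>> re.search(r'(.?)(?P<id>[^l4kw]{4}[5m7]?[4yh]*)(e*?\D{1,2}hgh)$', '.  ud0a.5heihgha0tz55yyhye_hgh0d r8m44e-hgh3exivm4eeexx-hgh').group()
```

The pattern matches optionally any character (captured); then exactly 4 of any character except [l4kw], then optionally one of [5m7], then zero or more of one of [4yh] (captured as 'id'); then zero or more of the literal 'e' (lazy), then 1 to 2 of a non-digit, then the literal 'hgh' (captured); then anchored at the end.
`re.search` tries every starting position until one works.
The match spans [49:59] → '4eeexx-hgh'.
Captured: group 1 = '4', group 2 = 'eeex', group 3 = 'x-hgh'.

'4eeexx-hgh'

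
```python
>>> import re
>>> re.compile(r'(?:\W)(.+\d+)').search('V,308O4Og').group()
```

The pattern matches a non-word character (non-capturing group); then one or more of any character, then one or more of a digit (captured).
`re.search` tries every starting position until one works.
The match spans [1:7] → ',308O4'.
Captured: group 1 = '308O4'.

',308O4'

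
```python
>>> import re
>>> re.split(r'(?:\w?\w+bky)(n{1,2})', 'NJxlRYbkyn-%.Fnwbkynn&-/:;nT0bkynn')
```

['', 'n', '-%.', 'nn', '&-/:;', 'nn', '']

This matches optionally a word character, then one or more of a word character, then the literal 'bky' (non-capturing group); then 1 to 2 of a literal 'n' (captured).
The group in the pattern means `split` returns the separators' captures alongside the pieces.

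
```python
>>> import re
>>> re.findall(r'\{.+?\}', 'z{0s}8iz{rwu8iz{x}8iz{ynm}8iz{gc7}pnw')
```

['{0s}', '{rwu8iz{x}', '{ynm}', '{gc7}']

A non-greedy quantifier consumes as few characters as it can — just enough that the remainder of the pattern still matches from where it stops; whatever follows it matches normally.
Matches: at [1:5] → '{0s}'; at [8:18] → '{rwu8iz{x}'; at [21:26] → '{ynm}'; at [29:34] → '{gc7}'.
No capturing groups, so `findall` returns the 4 full match strings.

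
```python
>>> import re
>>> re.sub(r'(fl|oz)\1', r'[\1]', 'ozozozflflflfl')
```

'[oz]oz[fl][fl]'

`\1` is not a pattern — it's the concrete string captured by group 1, re-applied verbatim.
Matches: at [0:4] → 'ozoz'; at [6:10] → 'flfl'; at [10:14] → 'flfl'.
`\1` in the replacement pulls in group 1's text for each match.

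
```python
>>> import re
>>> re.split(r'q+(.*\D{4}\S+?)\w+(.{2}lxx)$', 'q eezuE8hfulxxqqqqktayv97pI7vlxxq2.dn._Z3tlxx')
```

Pattern: one or more of a literal 'q'; then zero or more of any character, then exactly 4 of a non-digit, then one or more of a non-whitespace character (lazy) (captured); then one or more of a word character; then exactly 2 of any character, then the literal 'lxx' (captured); then anchored at the end.
Because the pattern has a capturing group, `split` also inserts each captured text between the pieces.

['', ' eezuE8hfulxxqqqqktayv97pI7vlxxq2.dn._', '3tlxx', '']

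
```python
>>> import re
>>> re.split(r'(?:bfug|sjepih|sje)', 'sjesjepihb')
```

['', '', 'b']

`|` is ordered: at each position the engine commits to the first alternative that works.
Splitting on the pattern gives 3 pieces.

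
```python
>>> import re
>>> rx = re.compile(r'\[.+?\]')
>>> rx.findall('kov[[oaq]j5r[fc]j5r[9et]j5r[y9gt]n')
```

The `?` after the quantifier makes it lazy — it takes as little as possible before letting the rest of the pattern try.
Walking the string: at [3:9] → '[[oaq]'; at [12:16] → '[fc]'; at [19:24] → '[9et]'; at [27:33] → '[y9gt]'.
No capturing groups, so `findall` returns the 4 full match strings.

['[[oaq]', '[fc]', '[9et]', '[y9gt]']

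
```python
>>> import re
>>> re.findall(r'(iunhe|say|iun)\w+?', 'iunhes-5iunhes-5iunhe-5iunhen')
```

['iunhe', 'iunhe', 'iun', 'iunhe']

Branches in `(...|...)` are attempted left-to-right; the first branch that allows the whole pattern to succeed is taken.
`findall` collects group 1 from each match (4 total).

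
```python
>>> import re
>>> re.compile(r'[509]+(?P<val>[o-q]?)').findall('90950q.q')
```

['q']

With a single group, `findall` returns only what that group captured — 1 item.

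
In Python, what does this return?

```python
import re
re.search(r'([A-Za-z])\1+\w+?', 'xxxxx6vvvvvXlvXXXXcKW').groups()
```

The match spans [0:6] → 'xxxxx6'.
Captured: group 1 = 'x'.

('x',)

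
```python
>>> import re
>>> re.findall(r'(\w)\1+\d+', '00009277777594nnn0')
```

['0', 'n']

`\1` has to match the exact text group 1 already captured.
`findall` collects group 1 from each match (2 total).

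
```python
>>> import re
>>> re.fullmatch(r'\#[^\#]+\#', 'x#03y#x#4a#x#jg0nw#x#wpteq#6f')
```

None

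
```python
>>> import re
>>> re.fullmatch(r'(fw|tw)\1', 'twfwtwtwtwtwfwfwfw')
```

None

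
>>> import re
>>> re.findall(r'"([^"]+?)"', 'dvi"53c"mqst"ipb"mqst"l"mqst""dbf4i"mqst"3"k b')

['53c', 'ipb', 'l', 'dbf4i', '3']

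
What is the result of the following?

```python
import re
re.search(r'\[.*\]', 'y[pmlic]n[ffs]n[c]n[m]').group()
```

'[pmlic]n[ffs]n[c]n[m]'

`re.search` scans for the first position where the pattern succeeds.
The match spans [1:22] → '[pmlic]n[ffs]n[c]n[m]'.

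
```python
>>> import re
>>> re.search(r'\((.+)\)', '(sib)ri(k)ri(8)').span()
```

(0, 15)

The match spans [0:15] → '(sib)ri(k)ri(8)'.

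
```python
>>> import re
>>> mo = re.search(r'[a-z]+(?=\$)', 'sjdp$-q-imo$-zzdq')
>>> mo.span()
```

(0, 4)

Because the assertion is zero-width, the text it checks is not consumed and won't appear in the result.
The match spans [0:4] → 'sjdp'.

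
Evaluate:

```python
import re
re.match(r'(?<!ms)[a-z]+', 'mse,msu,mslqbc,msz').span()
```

(0, 3)

The negative lookaround is zero-width — it rules out positions where the adjacent text would match, without consuming anything.
With `match`, the pattern is implicitly anchored at the beginning.
The match spans [0:3] → 'mse'.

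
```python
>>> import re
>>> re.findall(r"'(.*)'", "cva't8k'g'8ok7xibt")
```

["t8k'g"]

Matches: at [3:10] match "'t8k'g'", group 1 = "t8k'g".
`findall` collects group 1 from the one match (1 total).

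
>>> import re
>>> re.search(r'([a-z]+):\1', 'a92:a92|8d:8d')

None

A backreference is literal: `\1` must see the identical characters the first group matched.
`re.search` tries every starting position until one works.
Here no position works, so the call returns None.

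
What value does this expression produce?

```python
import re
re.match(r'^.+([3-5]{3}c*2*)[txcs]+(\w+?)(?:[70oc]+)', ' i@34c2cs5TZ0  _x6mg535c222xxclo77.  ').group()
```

This matches anchored at the start of the string; then one or more of any character; then exactly 3 of a character in [3-5], then zero or more of a literal 'c', then zero or more of the literal '2' (captured); then one or more of one of [txcs]; then one or more of a word character (lazy) (captured); then one or more of one of [70oc] (non-capturing group).
`match` is anchored at position 0; if the pattern doesn't fit there, it returns None.
The match spans [0:34] → ' i@34c2cs5TZ0  _x6mg535c222xxclo77'.
Captured: group 1 = '535c222', group 2 = 'l'.

' i@34c2cs5TZ0  _x6mg535c222xxclo77'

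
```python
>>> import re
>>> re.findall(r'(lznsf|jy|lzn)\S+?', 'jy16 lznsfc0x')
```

['jy', 'lznsf']

Alternation isn't longest-match — the leftmost alternative that fits at this position is chosen.
`findall` collects group 1 from each match (2 total).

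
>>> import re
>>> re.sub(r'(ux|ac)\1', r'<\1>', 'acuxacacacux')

'acux<ac>acux'

The backreference `\1` re-matches whatever the first group consumed, character for character.
Matches: at [4:8] → 'acac'.
The replacement refers to a captured group, so each match is rewritten using its own captured text.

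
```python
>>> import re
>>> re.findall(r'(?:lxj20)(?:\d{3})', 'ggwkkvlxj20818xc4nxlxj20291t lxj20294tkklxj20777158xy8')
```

Pattern: the literal 'lxj', then the literal '20' (non-capturing group); then exactly 3 of a digit (non-capturing group).
No capturing groups, so `findall` returns the 4 full match strings.

['lxj20818', 'lxj20291', 'lxj20294', 'lxj20777']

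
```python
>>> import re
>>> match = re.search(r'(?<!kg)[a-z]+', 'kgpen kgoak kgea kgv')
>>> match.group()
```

The negative lookaround is zero-width — it rules out positions where the adjacent text would match, without consuming anything.
The match spans [0:5] → 'kgpen'.

'kgpen'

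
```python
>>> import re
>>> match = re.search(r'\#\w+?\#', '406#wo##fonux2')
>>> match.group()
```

'#wo#'

Unlike `match`, `search` isn't anchored — it looks for the pattern anywhere in the string.
The match spans [3:7] → '#wo#'.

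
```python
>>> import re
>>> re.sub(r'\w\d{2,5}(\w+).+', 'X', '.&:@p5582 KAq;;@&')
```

'.&:@X'

The pattern matches a word character, then 2 to 5 of a digit; then one or more of a word character (captured); then one or more of any character.
Matches: at [4:17] → 'p5582 KAq;;@&'.
`sub` substitutes 'X' at each match site.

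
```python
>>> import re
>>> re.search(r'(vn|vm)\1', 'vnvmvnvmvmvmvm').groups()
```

('vm',)

The match spans [6:10] → 'vmvm'.
Captured: group 1 = 'vm'.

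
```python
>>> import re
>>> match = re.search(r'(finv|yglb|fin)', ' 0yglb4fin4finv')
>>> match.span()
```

(2, 6)

`re.search` tries every starting position until one works.
The match spans [2:6] → 'yglb'.
Captured: group 1 = 'yglb'.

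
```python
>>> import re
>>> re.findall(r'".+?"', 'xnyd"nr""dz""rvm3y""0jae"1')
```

Matches: at [4:8] → '"nr"'; at [8:12] → '"dz"'; at [12:19] → '"rvm3y"'; at [19:25] → '"0jae"'.
`findall` yields the raw match text (4 of them) because the pattern has no groups.

['"nr"', '"dz"', '"rvm3y"', '"0jae"']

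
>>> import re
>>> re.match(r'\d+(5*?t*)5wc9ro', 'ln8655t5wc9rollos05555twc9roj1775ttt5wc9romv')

None

With `match`, the pattern is implicitly anchored at the beginning.
Here position 0 doesn't satisfy it, so the call returns None.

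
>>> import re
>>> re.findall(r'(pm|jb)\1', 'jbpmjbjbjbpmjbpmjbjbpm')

['jb', 'jb']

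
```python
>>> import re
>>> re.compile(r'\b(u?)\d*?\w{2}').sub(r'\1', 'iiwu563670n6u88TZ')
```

'wu563670n6u88TZ'

The pattern matches a word boundary (`\b`, zero-width); then optionally a literal 'u' (captured); then zero or more of a digit (lazy), then exactly 2 of a word character.
Matches: at [0:2] → 'ii'.
`\1` in the replacement pulls in group 1's text for each match.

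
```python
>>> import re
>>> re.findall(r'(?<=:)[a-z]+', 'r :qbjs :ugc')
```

['qbjs', 'ugc']

The `(?=…)`/`(?<=…)` assertion just peeks at neighbouring text; it doesn't advance the match position.
No capturing groups, so `findall` returns the 2 full match strings.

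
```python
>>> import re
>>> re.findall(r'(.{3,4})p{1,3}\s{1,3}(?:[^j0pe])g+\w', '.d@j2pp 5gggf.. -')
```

['d@j2']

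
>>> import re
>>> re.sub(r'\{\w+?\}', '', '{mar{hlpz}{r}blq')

'{marblq'

`sub` substitutes '' at each match site.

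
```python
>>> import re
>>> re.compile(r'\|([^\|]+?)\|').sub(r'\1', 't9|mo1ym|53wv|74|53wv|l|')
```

Matches: at [2:9] → '|mo1ym|'; at [13:17] → '|74|'; at [21:24] → '|l|'.
`\1` in the replacement pulls in group 1's text for each match.

't9mo1ym53wv7453wvl'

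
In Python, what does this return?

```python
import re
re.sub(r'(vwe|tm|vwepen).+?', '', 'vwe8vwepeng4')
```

'eng4'

Alternation isn't longest-match — the leftmost alternative that fits at this position is chosen.
Every occurrence is swapped for ''.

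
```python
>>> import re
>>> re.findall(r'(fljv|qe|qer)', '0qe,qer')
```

['qe', 'qe']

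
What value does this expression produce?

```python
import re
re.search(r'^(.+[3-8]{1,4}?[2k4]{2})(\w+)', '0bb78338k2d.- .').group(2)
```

Pattern: anchored at the start of the string; then one or more of any character, then 1 to 4 of a character in [3-8] (lazy), then exactly 2 of one of [2k4] (captured); then one or more of a word character (captured).
`re.search` scans for the first position where the pattern succeeds.
The match spans [0:11] → '0bb78338k2d'.
Captured: group 1 = '0bb78338k2', group 2 = 'd'.

'd'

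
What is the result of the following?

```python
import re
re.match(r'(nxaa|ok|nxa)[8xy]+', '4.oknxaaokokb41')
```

`match` is anchored at position 0; if the pattern doesn't fit there, it returns None.
Here position 0 doesn't satisfy it, so the call returns None.

None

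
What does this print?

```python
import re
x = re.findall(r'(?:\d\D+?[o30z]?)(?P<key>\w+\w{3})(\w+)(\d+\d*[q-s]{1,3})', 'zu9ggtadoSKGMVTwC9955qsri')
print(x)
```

[('gtadoSKGMVTwC99', '5', '5qsr')]

Lazy quantifiers expand one character at a time until the remainder of the pattern can match.
With 3 capturing groups, `findall` returns a 3-tuple per match.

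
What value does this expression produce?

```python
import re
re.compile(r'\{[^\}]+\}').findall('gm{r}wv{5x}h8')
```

Matches: at [2:5] → '{r}'; at [7:11] → '{5x}'.
With no groups in the pattern, `findall` gives back each whole match — 2 here.

['{r}', '{5x}']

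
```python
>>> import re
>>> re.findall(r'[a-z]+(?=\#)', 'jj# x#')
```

The positive lookaround only admits positions where the adjacent text matches; those characters stay outside the span.
Matches: at [0:2] → 'jj'; at [4:5] → 'x'.
`findall` yields the raw match text (2 of them) because the pattern has no groups.

['jj', 'x']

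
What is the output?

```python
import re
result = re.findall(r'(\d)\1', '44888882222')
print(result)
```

The backreference `\1` re-matches whatever the first group consumed, character for character.
Matches: at [0:2] match '44', group 1 = '4'; at [2:4] match '88', group 1 = '8'; at [4:6] match '88', group 1 = '8'; at [7:9] match '22', group 1 = '2'; at [9:11] match '22', group 1 = '2'.
One capturing group, so `findall` returns just the captured substring from each match — 5 in all.

['4', '8', '8', '2', '2']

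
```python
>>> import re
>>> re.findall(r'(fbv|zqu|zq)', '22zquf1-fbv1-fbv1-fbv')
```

Alternation tries branches left to right and keeps the first one that lets the overall match succeed at that position.
Matches: at [2:5] match 'zqu', group 1 = 'zqu'; at [8:11] match 'fbv', group 1 = 'fbv'; at [13:16] match 'fbv', group 1 = 'fbv'; at [18:21] match 'fbv', group 1 = 'fbv'.
One capturing group, so `findall` returns just the captured substring from each match — 4 in all.

['zqu', 'fbv', 'fbv', 'fbv']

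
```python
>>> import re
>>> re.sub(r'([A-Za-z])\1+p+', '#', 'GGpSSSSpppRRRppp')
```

'###'

After group 1 captures some text, `\1` only succeeds where that same text appears again.
Each match is replaced by '#'.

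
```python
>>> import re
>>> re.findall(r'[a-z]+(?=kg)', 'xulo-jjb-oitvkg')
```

['oitv']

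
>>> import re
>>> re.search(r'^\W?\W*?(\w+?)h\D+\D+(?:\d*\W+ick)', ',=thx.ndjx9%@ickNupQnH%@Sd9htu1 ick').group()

The pattern matches anchored at the start of the string; then optionally a non-word character, then zero or more of a non-word character (lazy); then one or more of a word character (lazy) (captured); then a literal 'h', then one or more of a non-digit, then one or more of a non-digit; then zero or more of a digit, then one or more of a non-word character, then the literal 'ick' (non-capturing group).
`re.search` tries every starting position until one works.
The match spans [0:16] → ',=thx.ndjx9%@ick'.
Captured: group 1 = 't'.

',=thx.ndjx9%@ick'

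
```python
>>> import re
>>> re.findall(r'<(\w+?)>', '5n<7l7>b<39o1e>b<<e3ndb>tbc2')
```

Scanning left to right: at [2:7] match '<7l7>', group 1 = '7l7'; at [8:15] match '<39o1e>', group 1 = '39o1e'; at [17:24] match '<e3ndb>', group 1 = 'e3ndb'.
Because there's exactly one group, `findall` drops the full match and keeps group 1 from each hit.

['7l7', '39o1e', 'e3ndb']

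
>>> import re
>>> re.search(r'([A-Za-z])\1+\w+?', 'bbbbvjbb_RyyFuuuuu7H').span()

(0, 5)

`\1` is not a pattern — it's the concrete string captured by group 1, re-applied verbatim.
The match spans [0:5] → 'bbbbv'.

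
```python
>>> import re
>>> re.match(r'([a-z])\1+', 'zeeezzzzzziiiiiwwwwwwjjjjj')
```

None

A backreference is literal: `\1` must see the identical characters the first group matched.
`re.match` won't scan ahead — the pattern has to work from the very first character.
Here the pattern fails at index 0, so the call returns None.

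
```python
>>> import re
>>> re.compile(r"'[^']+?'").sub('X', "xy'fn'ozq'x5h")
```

Every occurrence is swapped for 'X'.

"xyXozq'x5h"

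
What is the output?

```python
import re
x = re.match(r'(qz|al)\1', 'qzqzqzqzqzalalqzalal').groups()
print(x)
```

The backreference `\1` re-matches whatever the first group consumed, character for character.
`match` is anchored at position 0; if the pattern doesn't fit there, it returns None.
The match spans [0:4] → 'qzqz'.
Captured: group 1 = 'qz'.

('qz',)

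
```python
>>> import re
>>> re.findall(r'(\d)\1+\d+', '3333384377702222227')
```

['3']

`\1` is not a pattern — it's the concrete string captured by group 1, re-applied verbatim.
`findall` collects group 1 from the one match (1 total).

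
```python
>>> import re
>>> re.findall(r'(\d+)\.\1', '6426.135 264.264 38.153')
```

['264']

`\1` is not a pattern — it's the concrete string captured by group 1, re-applied verbatim.
Walking the string: at [9:16] match '264.264', group 1 = '264'.
One capturing group, so `findall` returns just the captured substring from the one match — 1 in all.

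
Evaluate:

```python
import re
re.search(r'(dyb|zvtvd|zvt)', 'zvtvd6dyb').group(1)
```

'zvtvd'

Branches in `(...|...)` are attempted left-to-right; the first branch that allows the whole pattern to succeed is taken.
`search` walks the string left to right and returns the first match it finds.
The match spans [0:5] → 'zvtvd'.
Captured: group 1 = 'zvtvd'.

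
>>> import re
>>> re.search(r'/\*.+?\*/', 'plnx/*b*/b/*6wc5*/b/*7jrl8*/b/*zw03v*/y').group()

'/*b*/'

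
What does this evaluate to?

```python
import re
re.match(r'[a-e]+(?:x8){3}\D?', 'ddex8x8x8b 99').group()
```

'ddex8x8x8b'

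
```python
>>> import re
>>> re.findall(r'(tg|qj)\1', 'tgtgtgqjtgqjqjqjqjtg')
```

After group 1 captures some text, `\1` only succeeds where that same text appears again.
`findall` collects group 1 from each match (3 total).

['tg', 'qj', 'qj']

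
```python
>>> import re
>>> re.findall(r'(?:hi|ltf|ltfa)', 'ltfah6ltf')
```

['ltf', 'ltf']

Branches in `(...|...)` are attempted left-to-right; the first branch that allows the whole pattern to succeed is taken.
Scanning left to right: at [0:3] → 'ltf'; at [6:9] → 'ltf'.
Since nothing is captured, `findall` lists the 2 matched substrings directly.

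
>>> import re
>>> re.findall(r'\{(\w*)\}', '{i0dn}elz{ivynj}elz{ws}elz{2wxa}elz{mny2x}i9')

['i0dn', 'ivynj', 'ws', '2wxa', 'mny2x']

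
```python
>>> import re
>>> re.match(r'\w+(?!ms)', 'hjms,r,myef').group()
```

'hjms'

`re.match` only tries the pattern at the start of the string.
The match spans [0:4] → 'hjms'.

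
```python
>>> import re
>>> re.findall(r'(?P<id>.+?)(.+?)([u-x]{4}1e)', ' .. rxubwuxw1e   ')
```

This matches one or more of any character (lazy) (captured as 'id'); then one or more of any character (lazy) (captured); then exactly 4 of a character in [u-x], then the literal '1e' (captured).
A `+?`/`*?`/`{m,n}?` starts at its minimum and grows only as far as needed for what follows to match.
Walking the string: at [0:14] match ' .. rxubwuxw1e', groups = (' ', '.. rxub', 'wuxw1e').
3 groups means the one result is a tuple of 3 captured strings — 1 here.

[(' ', '.. rxub', 'wuxw1e')]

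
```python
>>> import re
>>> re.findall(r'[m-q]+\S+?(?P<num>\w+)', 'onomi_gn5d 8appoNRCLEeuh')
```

This matches one or more of a character in [m-q], then one or more of a non-whitespace character (lazy); then one or more of a word character (captured as 'num').
A non-greedy quantifier consumes as few characters as it can — just enough that the remainder of the pattern still matches from where it stops; whatever follows it matches normally.
Matches: at [0:10] match 'onomi_gn5d', group 1 = '_gn5d'; at [13:24] match 'ppoNRCLEeuh', group 1 = 'RCLEeuh'.
Because there's exactly one group, `findall` drops the full match and keeps group 1 from each hit.

['_gn5d', 'RCLEeuh']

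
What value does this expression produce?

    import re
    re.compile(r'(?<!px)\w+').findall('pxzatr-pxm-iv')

['pxzatr', 'pxm', 'iv']

Because the assertion is negative and zero-width, positions next to the forbidden text are skipped.
No capturing groups, so `findall` returns the 3 full match strings.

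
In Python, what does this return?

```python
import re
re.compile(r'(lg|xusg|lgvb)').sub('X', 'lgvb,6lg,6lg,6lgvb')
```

'Xvb,6X,6X,6Xvb'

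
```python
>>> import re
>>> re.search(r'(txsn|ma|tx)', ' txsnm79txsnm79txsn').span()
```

(1, 5)

Branches in `(...|...)` are attempted left-to-right; the first branch that allows the whole pattern to succeed is taken.
`re.search` scans for the first position where the pattern succeeds.
The match spans [1:5] → 'txsn'.
Captured: group 1 = 'txsn'.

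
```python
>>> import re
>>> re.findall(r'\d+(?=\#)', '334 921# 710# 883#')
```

['921', '710', '883']

Because the assertion is zero-width, the text it checks is not consumed and won't appear in the result.
Walking the string: at [4:7] → '921'; at [9:12] → '710'; at [14:17] → '883'.
No capturing groups, so `findall` returns the 3 full match strings.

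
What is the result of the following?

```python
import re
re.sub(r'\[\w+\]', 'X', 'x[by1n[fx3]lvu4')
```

'x[by1nXlvu4'

Matches: at [6:11] → '[fx3]'.
Each match is replaced by 'X'.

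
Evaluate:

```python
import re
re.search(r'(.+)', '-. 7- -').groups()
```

This matches one or more of any character (captured).
`search` walks the string left to right and returns the first match it finds.
The match spans [0:7] → '-. 7- -'.
Captured: group 1 = '-. 7- -'.

('-. 7- -',)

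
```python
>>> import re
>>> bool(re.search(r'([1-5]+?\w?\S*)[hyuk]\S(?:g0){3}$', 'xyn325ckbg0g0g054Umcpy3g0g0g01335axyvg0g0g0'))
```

The pattern matches one or more of a character in [1-5] (lazy), then optionally a word character, then zero or more of a non-whitespace character (captured); then one of [hyuk], then a non-whitespace character, then the literal 'g0' repeated 3 times; then anchored at the end.
The match spans [3:43] → '325ckbg0g0g054Umcpy3g0g0g01335axyvg0g0g0'.

True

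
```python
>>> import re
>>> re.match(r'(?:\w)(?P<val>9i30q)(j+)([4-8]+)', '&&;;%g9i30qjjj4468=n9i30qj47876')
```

None

Pattern: a word character (non-capturing group); then the literal '9i3', then the literal '0q' (captured as 'val'); then one or more of a literal 'j' (captured); then one or more of a character in [4-8] (captured).
`re.match` won't scan ahead — the pattern has to work from the very first character.
Here the pattern fails at index 0, so the call returns None.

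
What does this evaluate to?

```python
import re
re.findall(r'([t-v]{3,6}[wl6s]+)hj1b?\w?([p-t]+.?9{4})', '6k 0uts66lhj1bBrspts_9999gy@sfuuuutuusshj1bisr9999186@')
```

2 groups means the one result is a tuple of 2 captured strings — 1 here.

[('uuutuuss', 'sr9999')]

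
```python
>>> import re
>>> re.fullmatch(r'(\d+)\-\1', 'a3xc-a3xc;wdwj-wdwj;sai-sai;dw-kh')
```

None

The backreference `\1` re-matches whatever the first group consumed, character for character.
`re.fullmatch` requires the pattern to consume the entire string.
Here the string isn't matched end-to-end, so the call returns None.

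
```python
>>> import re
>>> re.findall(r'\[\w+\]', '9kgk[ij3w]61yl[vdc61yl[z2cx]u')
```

['[ij3w]', '[z2cx]']

Matches: at [4:10] → '[ij3w]'; at [22:28] → '[z2cx]'.
With no groups in the pattern, `findall` gives back each whole match — 2 here.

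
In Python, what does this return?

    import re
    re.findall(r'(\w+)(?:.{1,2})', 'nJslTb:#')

['nJslTb']

This matches one or more of a word character (captured); then 1 to 2 of any character (non-capturing group).
Walking the string: at [0:8] match 'nJslTb:#', group 1 = 'nJslTb'.
`findall` collects group 1 from the one match (1 total).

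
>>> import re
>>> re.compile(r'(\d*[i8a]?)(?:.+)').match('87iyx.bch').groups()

The match spans [0:9] → '87iyx.bch'.
Captured: group 1 = '87i'.

('87i',)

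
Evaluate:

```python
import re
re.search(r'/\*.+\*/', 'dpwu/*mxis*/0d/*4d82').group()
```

The match spans [4:12] → '/*mxis*/'.

'/*mxis*/'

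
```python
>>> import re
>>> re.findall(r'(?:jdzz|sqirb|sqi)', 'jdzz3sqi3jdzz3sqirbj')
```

['jdzz', 'sqi', 'jdzz', 'sqirb']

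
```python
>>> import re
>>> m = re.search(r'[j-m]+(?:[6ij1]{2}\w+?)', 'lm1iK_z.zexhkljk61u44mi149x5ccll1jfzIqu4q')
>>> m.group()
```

The `?` after the quantifier makes it lazy — it takes as little as possible before letting the rest of the pattern try.
The match spans [0:5] → 'lm1iK'.

'lm1iK'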